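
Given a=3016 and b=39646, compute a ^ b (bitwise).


3016 ^ 39646 = 37142

37142


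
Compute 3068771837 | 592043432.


0b10110110111010011011110111111101 | 0b100011010010011101110110101000 = 0b10110111111010011111110111111101 = 3085565437

3085565437


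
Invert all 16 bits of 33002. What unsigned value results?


33002 ^ 65535 = 32533

32533


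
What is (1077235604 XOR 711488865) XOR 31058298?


Step 1: 1077235604 ^ 711488865 = 1784494837
Step 2: 1784494837 ^ 31058298 = 1803867023

1803867023


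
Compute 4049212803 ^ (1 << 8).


4049212803 ^ (1 << 8) = 4049212803 ^ 256 = 4049212547

4049212547


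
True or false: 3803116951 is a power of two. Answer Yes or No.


0b11100010101011101111010110010111. Multiple bits set => No

No


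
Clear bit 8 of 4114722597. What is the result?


4114722597 & ~(1 << 8) = 4114722341

4114722341


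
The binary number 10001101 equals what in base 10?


10001101 in decimal = 141

141


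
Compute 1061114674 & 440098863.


0b111111001111110101001100110010 & 0b11010001110110110000000101111 = 0b11010001110110100000000100010 = 440090658

440090658


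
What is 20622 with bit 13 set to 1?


20622 | (1 << 13) = 20622 | 8192 = 28814

28814


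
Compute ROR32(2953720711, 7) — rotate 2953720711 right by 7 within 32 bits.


Rotate 0b10110000000011100011001110000111 right by 7 (32-bit) = 0b1111011000000001110001100111 = 257956967

257956967


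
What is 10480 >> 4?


0b10100011110000 >> 4 = 0b1010001111 = 655

655


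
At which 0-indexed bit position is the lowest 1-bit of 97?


0b1100001. Lowest set bit at position 0

0


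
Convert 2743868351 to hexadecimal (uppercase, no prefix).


2743868351 = A38C1BBF hex

A38C1BBF


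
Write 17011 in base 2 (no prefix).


17011 = 100001001110011 in binary

100001001110011


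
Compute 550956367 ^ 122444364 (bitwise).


0b100000110101101110110101001111 ^ 0b111010011000101101001001100 = 0b100111100110101011011100000011 = 664450819

664450819


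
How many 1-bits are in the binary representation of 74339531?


0b100011011100101010011001011 has 14 set bits

14


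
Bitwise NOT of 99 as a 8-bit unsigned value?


~0b1100011 = 0b10011100 = 156 (8-bit unsigned)

156


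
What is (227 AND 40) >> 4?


Step 1: 227 & 40 = 32
Step 2: 32 >> 4 = 2

2


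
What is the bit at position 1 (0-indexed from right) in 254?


0b11111110, position 1 = 1

1


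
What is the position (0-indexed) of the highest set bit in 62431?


0b1111001111011111. Highest set bit at position 15

15


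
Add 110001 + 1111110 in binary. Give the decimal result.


110001 + 1111110 = 10101111 = 175

175


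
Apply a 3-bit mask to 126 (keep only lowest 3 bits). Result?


126 & 7 = 6

6


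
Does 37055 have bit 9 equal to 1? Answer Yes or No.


0b1001000010111111, bit 9 = 0. No

No


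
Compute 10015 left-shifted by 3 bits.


0b10011100011111 << 3 = 0b10011100011111000 = 80120

80120


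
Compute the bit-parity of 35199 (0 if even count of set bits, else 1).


0b1000100101111111 has 10 ones => parity 0

0


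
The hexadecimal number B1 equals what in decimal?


B1 hex = 177 decimal

177


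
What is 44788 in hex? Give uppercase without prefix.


44788 = AEF4 hex

AEF4


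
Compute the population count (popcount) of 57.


0b111001 has 4 set bits

4


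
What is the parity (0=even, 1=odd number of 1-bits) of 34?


0b100010 has 2 ones => parity 0

0


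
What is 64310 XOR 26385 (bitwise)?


0b1111101100110110 ^ 0b110011100010001 = 0b1001110000100111 = 39975

39975


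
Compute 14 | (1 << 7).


14 | (1 << 7) = 14 | 128 = 142

142


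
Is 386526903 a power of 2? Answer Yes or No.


0b10111000010011110111010110111. Multiple bits set => No

No


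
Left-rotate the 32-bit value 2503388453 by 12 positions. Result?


Rotate 0b10010101001101101010110100100101 left by 12 (32-bit) = 0b1101010110100100101100101010011 = 1792170323

1792170323


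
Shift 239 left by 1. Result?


0b11101111 << 1 = 0b111011110 = 478

478


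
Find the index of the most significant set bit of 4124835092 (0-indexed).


0b11110101110110111111110100010100. Highest set bit at position 31

31


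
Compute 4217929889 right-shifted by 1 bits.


0b11111011011010001000000010100001 >> 1 = 0b1111101101101000100000001010000 = 2108964944

2108964944


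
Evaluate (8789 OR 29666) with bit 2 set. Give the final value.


Step 1: 8789 | 29666 = 29687
Step 2: 29687 | (1 << 2) = 29687 | 4 = 29687

29687


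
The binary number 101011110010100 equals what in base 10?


101011110010100 in decimal = 22420

22420


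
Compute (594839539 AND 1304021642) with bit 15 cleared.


Step 1: 594839539 & 1304021642 = 19956354
Step 2: 19956354 & ~(1 << 15) = 19923586

19923586


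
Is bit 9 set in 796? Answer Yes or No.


0b1100011100, bit 9 = 1. Yes

Yes


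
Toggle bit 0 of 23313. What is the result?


23313 ^ (1 << 0) = 23313 ^ 1 = 23312

23312


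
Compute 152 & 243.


0b10011000 & 0b11110011 = 0b10010000 = 144

144


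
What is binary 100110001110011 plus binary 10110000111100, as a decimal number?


100110001110011 + 10110000111100 = 111100010101111 = 30895

30895


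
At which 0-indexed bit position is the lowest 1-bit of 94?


0b1011110. Lowest set bit at position 1

1


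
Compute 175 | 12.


0b10101111 | 0b1100 = 0b10101111 = 175

175


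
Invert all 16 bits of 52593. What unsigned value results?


52593 ^ 65535 = 12942

12942


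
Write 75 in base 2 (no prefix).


75 = 1001011 in binary

1001011


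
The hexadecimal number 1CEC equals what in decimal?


1CEC hex = 7404 decimal

7404


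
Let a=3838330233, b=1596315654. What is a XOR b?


3838330233 ^ 1596315654 = 3152911743

3152911743


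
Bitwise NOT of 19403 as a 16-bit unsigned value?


~0b100101111001011 = 0b1011010000110100 = 46132 (16-bit unsigned)

46132


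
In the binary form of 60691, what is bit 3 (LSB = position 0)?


0b1110110100010011, position 3 = 0

0


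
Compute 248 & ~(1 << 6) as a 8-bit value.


248 & ~(1 << 6) = 184

184


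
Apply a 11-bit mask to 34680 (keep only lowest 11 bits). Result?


34680 & 2047 = 1912

1912


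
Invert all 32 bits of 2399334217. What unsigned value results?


2399334217 ^ 4294967295 = 1895633078

1895633078


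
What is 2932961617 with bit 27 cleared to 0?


2932961617 & ~(1 << 27) = 2798743889

2798743889


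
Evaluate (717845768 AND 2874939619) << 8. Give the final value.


Step 1: 717845768 & 2874939619 = 709365760
Step 2: 709365760 << 8 = 181597634560

181597634560


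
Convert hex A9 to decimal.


A9 hex = 169 decimal

169


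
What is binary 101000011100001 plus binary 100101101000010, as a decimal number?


101000011100001 + 100101101000010 = 1001110000100011 = 39971

39971


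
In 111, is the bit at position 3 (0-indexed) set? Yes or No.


0b1101111, bit 3 = 1. Yes

Yes


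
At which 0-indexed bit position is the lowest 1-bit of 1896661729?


0b1110001000011001100001011100001. Lowest set bit at position 0

0


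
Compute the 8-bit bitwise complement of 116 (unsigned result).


~0b1110100 = 0b10001011 = 139 (8-bit unsigned)

139


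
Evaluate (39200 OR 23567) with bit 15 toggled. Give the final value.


Step 1: 39200 | 23567 = 56623
Step 2: 56623 ^ (1 << 15) = 56623 ^ 32768 = 23855

23855


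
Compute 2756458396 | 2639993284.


0b10100100010011000011011110011100 | 0b10011101010110110001100111000100 = 0b10111101010111110011111111011100 = 3177136092

3177136092


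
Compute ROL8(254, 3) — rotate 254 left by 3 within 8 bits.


Rotate 0b11111110 left by 3 (8-bit) = 0b11110111 = 247

247


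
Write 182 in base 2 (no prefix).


182 = 10110110 in binary

10110110


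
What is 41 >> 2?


0b101001 >> 2 = 0b1010 = 10

10


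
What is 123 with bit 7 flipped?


123 ^ (1 << 7) = 123 ^ 128 = 251

251


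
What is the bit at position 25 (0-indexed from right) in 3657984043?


0b11011010000010000110100000101011, position 25 = 1

1


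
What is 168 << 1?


0b10101000 << 1 = 0b101010000 = 336

336


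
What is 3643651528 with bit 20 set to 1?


3643651528 | (1 << 20) = 3643651528 | 1048576 = 3644700104

3644700104


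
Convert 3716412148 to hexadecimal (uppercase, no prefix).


3716412148 = DD83F2F4 hex

DD83F2F4


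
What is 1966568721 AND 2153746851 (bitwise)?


0b1110101001101110111010100010001 & 0b10000000010111111001000110100011 = 0b101110001000100000001 = 1511681

1511681


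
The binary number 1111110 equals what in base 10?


1111110 in decimal = 126

126


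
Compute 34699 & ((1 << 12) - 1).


34699 & 4095 = 1931

1931


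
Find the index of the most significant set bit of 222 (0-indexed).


0b11011110. Highest set bit at position 7

7


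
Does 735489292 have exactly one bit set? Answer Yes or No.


0b101011110101101010110100001100. Multiple bits set => No

No


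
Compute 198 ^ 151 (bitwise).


0b11000110 ^ 0b10010111 = 0b1010001 = 81

81


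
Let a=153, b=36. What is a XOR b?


153 ^ 36 = 189

189


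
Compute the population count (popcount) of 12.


0b1100 has 2 set bits

2


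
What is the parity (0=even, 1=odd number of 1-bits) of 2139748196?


0b1111111100010011111011101100100 has 20 ones => parity 0

0


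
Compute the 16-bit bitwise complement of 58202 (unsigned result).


~0b1110001101011010 = 0b1110010100101 = 7333 (16-bit unsigned)

7333


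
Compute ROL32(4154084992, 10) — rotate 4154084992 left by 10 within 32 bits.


Rotate 0b11110111100110100100111010000000 left by 10 (32-bit) = 0b1101001001110100000001111011110 = 1765409758

1765409758


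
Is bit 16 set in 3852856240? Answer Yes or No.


0b11100101101001011110101110110000, bit 16 = 1. Yes

Yes


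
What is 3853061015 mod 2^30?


3853061015 & 1073741823 = 631835543

631835543


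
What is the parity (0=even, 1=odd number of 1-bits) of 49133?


0b1011111111101101 has 13 ones => parity 1

1


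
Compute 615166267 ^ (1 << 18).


615166267 ^ (1 << 18) = 615166267 ^ 262144 = 615428411

615428411


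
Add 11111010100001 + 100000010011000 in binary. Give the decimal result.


11111010100001 + 100000010011000 = 111111100111001 = 32569

32569


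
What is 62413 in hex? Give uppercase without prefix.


62413 = F3CD hex

F3CD


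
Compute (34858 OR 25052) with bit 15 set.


Step 1: 34858 | 25052 = 59902
Step 2: 59902 | (1 << 15) = 59902 | 32768 = 59902

59902


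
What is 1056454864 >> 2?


0b111110111110000011100011010000 >> 2 = 0b1111101111100000111000110100 = 264113716

264113716


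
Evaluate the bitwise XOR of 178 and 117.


0b10110010 ^ 0b1110101 = 0b11000111 = 199

199


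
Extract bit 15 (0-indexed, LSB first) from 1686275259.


0b1100100100000101000010010111011, position 15 = 1

1


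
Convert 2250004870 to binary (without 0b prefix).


2250004870 = 10000110000111000101100110000110 in binary

10000110000111000101100110000110


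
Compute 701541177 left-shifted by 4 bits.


0b101001110100001010101100111001 << 4 = 0b1010011101000010101011001110010000 = 11224658832

11224658832


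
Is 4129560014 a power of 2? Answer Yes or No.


0b11110110001001000001010111001110. Multiple bits set => No

No


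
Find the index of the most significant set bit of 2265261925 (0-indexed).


0b10000111000001010010011101100101. Highest set bit at position 31

31


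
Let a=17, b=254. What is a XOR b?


17 ^ 254 = 239

239


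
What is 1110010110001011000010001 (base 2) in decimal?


1110010110001011000010001 in decimal = 30086673

30086673


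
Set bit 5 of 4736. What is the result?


4736 | (1 << 5) = 4736 | 32 = 4768

4768


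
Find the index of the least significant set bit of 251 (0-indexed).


0b11111011. Lowest set bit at position 0

0


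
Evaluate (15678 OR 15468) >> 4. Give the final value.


Step 1: 15678 | 15468 = 15742
Step 2: 15742 >> 4 = 983

983


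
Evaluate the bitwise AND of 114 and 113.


0b1110010 & 0b1110001 = 0b1110000 = 112

112


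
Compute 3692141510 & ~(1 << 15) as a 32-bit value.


3692141510 & ~(1 << 15) = 3692108742

3692108742


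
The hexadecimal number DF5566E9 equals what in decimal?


DF5566E9 hex = 3746916073 decimal

3746916073


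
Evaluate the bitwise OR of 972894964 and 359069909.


0b111001111111010011001011110100 | 0b10101011001101111100011010101 = 0b111101111111111111101011110101 = 1040186101

1040186101


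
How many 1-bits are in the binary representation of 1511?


0b10111100111 has 8 set bits

8


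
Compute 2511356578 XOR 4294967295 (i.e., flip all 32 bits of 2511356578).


2511356578 ^ 4294967295 = 1783610717

1783610717


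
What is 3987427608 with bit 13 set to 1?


3987427608 | (1 << 13) = 3987427608 | 8192 = 3987435800

3987435800


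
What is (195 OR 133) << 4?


Step 1: 195 | 133 = 199
Step 2: 199 << 4 = 3184

3184


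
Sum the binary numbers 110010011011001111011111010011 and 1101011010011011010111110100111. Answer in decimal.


110010011011001111011111010011 + 1101011010011011010111110100111 = 10011101101110101010011101111010 = 2646255482

2646255482


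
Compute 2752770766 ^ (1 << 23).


2752770766 ^ (1 << 23) = 2752770766 ^ 8388608 = 2761159374

2761159374


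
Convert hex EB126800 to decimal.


EB126800 hex = 3943852032 decimal

3943852032


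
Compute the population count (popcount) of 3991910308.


0b11101101111011111011011110100100 has 22 set bits

22


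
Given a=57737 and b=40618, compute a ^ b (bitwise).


57737 ^ 40618 = 32547

32547


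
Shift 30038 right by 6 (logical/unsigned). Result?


0b111010101010110 >> 6 = 0b111010101 = 469

469


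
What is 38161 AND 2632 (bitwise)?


0b1001010100010001 & 0b101001001000 = 0b0 = 0

0


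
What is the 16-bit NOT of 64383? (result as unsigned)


~0b1111101101111111 = 0b10010000000 = 1152 (16-bit unsigned)

1152


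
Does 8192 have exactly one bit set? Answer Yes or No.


0b10000000000000. Only one bit set => Yes

Yes


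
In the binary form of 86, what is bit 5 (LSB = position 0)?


0b1010110, position 5 = 0

0


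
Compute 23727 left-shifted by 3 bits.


0b101110010101111 << 3 = 0b101110010101111000 = 189816

189816


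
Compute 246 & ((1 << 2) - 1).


246 & 3 = 2

2


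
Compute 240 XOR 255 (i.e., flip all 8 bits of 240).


240 ^ 255 = 15

15


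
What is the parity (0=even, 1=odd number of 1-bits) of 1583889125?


0b1011110011010000011101011100101 has 17 ones => parity 1

1


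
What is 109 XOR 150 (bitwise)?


0b1101101 ^ 0b10010110 = 0b11111011 = 251

251


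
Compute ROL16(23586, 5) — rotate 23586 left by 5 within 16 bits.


Rotate 0b101110000100010 left by 5 (16-bit) = 0b1000010001001011 = 33867

33867


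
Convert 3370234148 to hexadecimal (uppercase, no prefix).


3370234148 = C8E1B124 hex

C8E1B124


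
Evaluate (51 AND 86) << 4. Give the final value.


Step 1: 51 & 86 = 18
Step 2: 18 << 4 = 288

288


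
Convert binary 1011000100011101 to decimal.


1011000100011101 in decimal = 45341

45341


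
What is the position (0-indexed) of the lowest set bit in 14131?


0b11011100110011. Lowest set bit at position 0

0


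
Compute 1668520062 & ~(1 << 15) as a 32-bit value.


1668520062 & ~(1 << 15) = 1668487294

1668487294


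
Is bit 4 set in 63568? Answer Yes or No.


0b1111100001010000, bit 4 = 1. Yes

Yes


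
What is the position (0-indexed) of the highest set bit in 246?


0b11110110. Highest set bit at position 7

7


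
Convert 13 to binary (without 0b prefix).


13 = 1101 in binary

1101


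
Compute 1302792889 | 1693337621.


0b1001101101001110000101010111001 | 0b1100100111011100100100000010101 = 0b1101101111011110100101010111101 = 1844398781

1844398781


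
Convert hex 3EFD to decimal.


3EFD hex = 16125 decimal

16125


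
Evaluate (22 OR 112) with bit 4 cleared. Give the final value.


Step 1: 22 | 112 = 118
Step 2: 118 & ~(1 << 4) = 102

102


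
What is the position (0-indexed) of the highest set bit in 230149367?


0b1101101101111100110011110111. Highest set bit at position 27

27


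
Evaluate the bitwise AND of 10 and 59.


0b1010 & 0b111011 = 0b1010 = 10

10


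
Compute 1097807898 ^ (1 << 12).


1097807898 ^ (1 << 12) = 1097807898 ^ 4096 = 1097803802

1097803802


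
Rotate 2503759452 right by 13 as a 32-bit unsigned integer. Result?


Rotate 0b10010101001111000101011001011100 right by 13 (32-bit) = 0b10110010111001001010100111100010 = 3001330146

3001330146


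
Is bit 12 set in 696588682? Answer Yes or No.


0b101001100001010001100110001010, bit 12 = 1. Yes

Yes


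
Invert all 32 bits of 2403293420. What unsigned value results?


2403293420 ^ 4294967295 = 1891673875

1891673875


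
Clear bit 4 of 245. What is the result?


245 & ~(1 << 4) = 229

229


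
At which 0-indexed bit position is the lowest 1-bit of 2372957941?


0b10001101011100000111011011110101. Lowest set bit at position 0

0


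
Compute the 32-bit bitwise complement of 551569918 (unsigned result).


~0b100000111000000100100111111110 = 0b11011111000111111011011000000001 = 3743397377 (32-bit unsigned)

3743397377


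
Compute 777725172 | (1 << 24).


777725172 | (1 << 24) = 777725172 | 16777216 = 794502388

794502388


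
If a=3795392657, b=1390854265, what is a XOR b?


3795392657 ^ 1390854265 = 2967460072

2967460072


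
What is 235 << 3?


0b11101011 << 3 = 0b11101011000 = 1880

1880


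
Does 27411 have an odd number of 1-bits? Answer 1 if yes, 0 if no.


0b110101100010011 has 8 ones => parity 0

0


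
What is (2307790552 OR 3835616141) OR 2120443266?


Step 1: 2307790552 | 3835616141 = 3986612189
Step 2: 3986612189 | 2120443266 = 4294967263

4294967263


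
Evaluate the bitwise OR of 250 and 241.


0b11111010 | 0b11110001 = 0b11111011 = 251

251


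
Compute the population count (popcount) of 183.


0b10110111 has 6 set bits

6


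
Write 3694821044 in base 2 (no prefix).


3694821044 = 11011100001110100111111010110100 in binary

11011100001110100111111010110100


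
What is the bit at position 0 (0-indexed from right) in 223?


0b11011111, position 0 = 1

1


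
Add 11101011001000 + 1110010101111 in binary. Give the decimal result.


11101011001000 + 1110010101111 = 101011101110111 = 22391

22391


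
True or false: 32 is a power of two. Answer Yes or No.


0b100000. Only one bit set => Yes

Yes


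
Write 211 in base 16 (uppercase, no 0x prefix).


211 = D3 hex

D3


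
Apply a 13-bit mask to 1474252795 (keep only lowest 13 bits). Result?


1474252795 & 8191 = 4091

4091


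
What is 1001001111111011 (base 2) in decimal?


1001001111111011 in decimal = 37883

37883


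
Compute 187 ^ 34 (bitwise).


0b10111011 ^ 0b100010 = 0b10011001 = 153

153


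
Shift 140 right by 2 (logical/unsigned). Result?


0b10001100 >> 2 = 0b100011 = 35

35


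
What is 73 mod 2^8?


73 & 255 = 73

73


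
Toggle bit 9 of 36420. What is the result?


36420 ^ (1 << 9) = 36420 ^ 512 = 35908

35908


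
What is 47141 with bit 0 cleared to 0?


47141 & ~(1 << 0) = 47140

47140


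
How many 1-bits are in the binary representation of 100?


0b1100100 has 3 set bits

3


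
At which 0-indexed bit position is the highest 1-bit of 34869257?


0b10000101000001000000001001. Highest set bit at position 25

25


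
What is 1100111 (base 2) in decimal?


1100111 in decimal = 103

103


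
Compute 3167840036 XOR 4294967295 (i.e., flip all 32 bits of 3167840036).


3167840036 ^ 4294967295 = 1127127259

1127127259


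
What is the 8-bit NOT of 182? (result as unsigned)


~0b10110110 = 0b1001001 = 73 (8-bit unsigned)

73


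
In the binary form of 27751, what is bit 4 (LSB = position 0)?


0b110110001100111, position 4 = 0

0


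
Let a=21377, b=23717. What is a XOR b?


21377 ^ 23717 = 3876

3876


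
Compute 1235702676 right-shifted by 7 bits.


0b1001001101001110101001110010100 >> 7 = 0b100100110100111010100111 = 9653927

9653927


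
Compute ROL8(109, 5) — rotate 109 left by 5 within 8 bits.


Rotate 0b1101101 left by 5 (8-bit) = 0b10101101 = 173

173


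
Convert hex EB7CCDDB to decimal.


EB7CCDDB hex = 3950824923 decimal

3950824923


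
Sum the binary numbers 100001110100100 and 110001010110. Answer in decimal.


100001110100100 + 110001010110 = 100111111111010 = 20474

20474


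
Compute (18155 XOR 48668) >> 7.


Step 1: 18155 ^ 48668 = 63735
Step 2: 63735 >> 7 = 497

497


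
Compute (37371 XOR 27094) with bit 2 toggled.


Step 1: 37371 ^ 27094 = 63533
Step 2: 63533 ^ (1 << 2) = 63533 ^ 4 = 63529

63529


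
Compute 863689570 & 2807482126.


0b110011011110101101101101100010 & 0b10100111010101101100011100001110 = 0b100011010100101100001100000010 = 592626434

592626434


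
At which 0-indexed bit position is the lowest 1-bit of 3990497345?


0b11101101110110100010100001000001. Lowest set bit at position 0

0


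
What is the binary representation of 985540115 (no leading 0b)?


985540115 = 111010101111100010011000010011 in binary

111010101111100010011000010011


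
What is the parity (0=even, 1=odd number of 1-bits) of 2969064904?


0b10110000111110000101010111001000 has 15 ones => parity 1

1


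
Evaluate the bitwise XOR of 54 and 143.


0b110110 ^ 0b10001111 = 0b10111001 = 185

185


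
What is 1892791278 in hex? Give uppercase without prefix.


1892791278 = 70D1B3EE hex

70D1B3EE


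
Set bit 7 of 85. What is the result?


85 | (1 << 7) = 85 | 128 = 213

213


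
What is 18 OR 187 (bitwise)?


0b10010 | 0b10111011 = 0b10111011 = 187

187


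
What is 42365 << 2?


0b1010010101111101 << 2 = 0b101001010111110100 = 169460

169460


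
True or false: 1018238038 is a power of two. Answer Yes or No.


0b111100101100010001010001010110. Multiple bits set => No

No


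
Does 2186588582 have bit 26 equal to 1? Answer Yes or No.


0b10000010010101001011000110100110, bit 26 = 0. No

No


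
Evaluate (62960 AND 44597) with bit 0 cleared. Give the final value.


Step 1: 62960 & 44597 = 42032
Step 2: 42032 & ~(1 << 0) = 42032

42032


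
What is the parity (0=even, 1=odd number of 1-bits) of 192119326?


0b1011011100111000001000011110 has 14 ones => parity 0

0


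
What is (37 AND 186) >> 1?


Step 1: 37 & 186 = 32
Step 2: 32 >> 1 = 16

16


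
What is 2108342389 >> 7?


0b1111101101010101100000001110101 >> 7 = 0b111110110101010110000000 = 16471424

16471424


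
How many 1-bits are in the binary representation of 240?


0b11110000 has 4 set bits

4


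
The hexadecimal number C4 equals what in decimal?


C4 hex = 196 decimal

196


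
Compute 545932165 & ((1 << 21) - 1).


545932165 & 2097151 = 672645

672645


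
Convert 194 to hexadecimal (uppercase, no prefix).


194 = C2 hex

C2


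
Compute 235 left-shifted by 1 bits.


0b11101011 << 1 = 0b111010110 = 470

470


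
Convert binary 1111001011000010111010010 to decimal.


1111001011000010111010010 in decimal = 31819218

31819218


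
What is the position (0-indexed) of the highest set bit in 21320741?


0b1010001010101010000100101. Highest set bit at position 24

24


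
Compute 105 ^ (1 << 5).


105 ^ (1 << 5) = 105 ^ 32 = 73

73


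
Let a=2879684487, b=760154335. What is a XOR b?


2879684487 ^ 760154335 = 2263578456

2263578456


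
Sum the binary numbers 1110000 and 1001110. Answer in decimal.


1110000 + 1001110 = 10111110 = 190

190


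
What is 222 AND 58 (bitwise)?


0b11011110 & 0b111010 = 0b11010 = 26

26


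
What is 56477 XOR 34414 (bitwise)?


0b1101110010011101 ^ 0b1000011001101110 = 0b101101011110011 = 23283

23283


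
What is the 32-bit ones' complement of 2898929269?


2898929269 ^ 4294967295 = 1396038026

1396038026


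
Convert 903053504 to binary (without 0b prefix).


903053504 = 110101110100111000000011000000 in binary

110101110100111000000011000000


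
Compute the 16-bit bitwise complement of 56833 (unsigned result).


~0b1101111000000001 = 0b10000111111110 = 8702 (16-bit unsigned)

8702


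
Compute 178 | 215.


0b10110010 | 0b11010111 = 0b11110111 = 247

247


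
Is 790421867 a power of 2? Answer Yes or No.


0b101111000111001110000101101011. Multiple bits set => No

No


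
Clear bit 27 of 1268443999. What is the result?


1268443999 & ~(1 << 27) = 1134226271

1134226271


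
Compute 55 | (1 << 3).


55 | (1 << 3) = 55 | 8 = 63

63


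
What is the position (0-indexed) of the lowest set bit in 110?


0b1101110. Lowest set bit at position 1

1


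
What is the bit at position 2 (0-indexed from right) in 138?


0b10001010, position 2 = 0

0


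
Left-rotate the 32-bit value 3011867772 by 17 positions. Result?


Rotate 0b10110011100001010111010001111100 left by 17 (32-bit) = 0b11101000111110010110011100001010 = 3908658954

3908658954


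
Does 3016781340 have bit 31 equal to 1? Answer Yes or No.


0b10110011110100000110111000011100, bit 31 = 1. Yes

Yes


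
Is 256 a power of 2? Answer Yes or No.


0b100000000. Only one bit set => Yes

Yes


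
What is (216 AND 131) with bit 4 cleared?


Step 1: 216 & 131 = 128
Step 2: 128 & ~(1 << 4) = 128

128


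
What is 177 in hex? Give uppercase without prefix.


177 = B1 hex

B1


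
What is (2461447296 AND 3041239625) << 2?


Step 1: 2461447296 & 3041239625 = 2416222208
Step 2: 2416222208 << 2 = 9664888832

9664888832


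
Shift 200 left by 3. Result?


0b11001000 << 3 = 0b11001000000 = 1600

1600


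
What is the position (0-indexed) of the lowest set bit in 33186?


0b1000000110100010. Lowest set bit at position 1

1


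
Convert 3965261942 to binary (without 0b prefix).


3965261942 = 11101100010110010001100001110110 in binary

11101100010110010001100001110110


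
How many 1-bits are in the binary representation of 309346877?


0b10010011100000100001000111101 has 12 set bits

12


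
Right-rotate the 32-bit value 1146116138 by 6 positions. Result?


Rotate 0b1000100010100000101100000101010 right by 6 (32-bit) = 0b10101001000100010100000101100000 = 2836480352

2836480352


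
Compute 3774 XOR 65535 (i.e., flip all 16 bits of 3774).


3774 ^ 65535 = 61761

61761


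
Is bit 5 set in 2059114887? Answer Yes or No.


0b1111010101110111001100110000111, bit 5 = 0. No

No


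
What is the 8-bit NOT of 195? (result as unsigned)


~0b11000011 = 0b111100 = 60 (8-bit unsigned)

60


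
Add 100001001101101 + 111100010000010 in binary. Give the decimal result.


100001001101101 + 111100010000010 = 1011101011101111 = 47855

47855


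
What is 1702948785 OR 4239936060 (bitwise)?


0b1100101100000001110111110110001 | 0b11111100101110000100101000111100 = 0b11111101101110001110111110111101 = 4256755645

4256755645


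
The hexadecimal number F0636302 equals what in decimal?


F0636302 hex = 4033045250 decimal

4033045250


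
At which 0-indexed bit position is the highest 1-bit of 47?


0b101111. Highest set bit at position 5

5


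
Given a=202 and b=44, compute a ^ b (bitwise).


202 ^ 44 = 230

230


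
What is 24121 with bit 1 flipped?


24121 ^ (1 << 1) = 24121 ^ 2 = 24123

24123


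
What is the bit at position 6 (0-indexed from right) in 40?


0b101000, position 6 = 0

0


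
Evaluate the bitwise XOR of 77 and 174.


0b1001101 ^ 0b10101110 = 0b11100011 = 227

227


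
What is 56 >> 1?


0b111000 >> 1 = 0b11100 = 28

28


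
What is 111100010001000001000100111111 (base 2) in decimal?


111100010001000001000100111111 in decimal = 1011093823

1011093823


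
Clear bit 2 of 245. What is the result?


245 & ~(1 << 2) = 241

241


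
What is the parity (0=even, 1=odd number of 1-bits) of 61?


0b111101 has 5 ones => parity 1

1


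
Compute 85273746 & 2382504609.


0b101000101010010110010010010 & 0b10001110000000100010001010100001 = 0b100000000000010000010000000 = 67117184

67117184


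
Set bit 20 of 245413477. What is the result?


245413477 | (1 << 20) = 245413477 | 1048576 = 246462053

246462053


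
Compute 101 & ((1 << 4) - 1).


101 & 15 = 5

5


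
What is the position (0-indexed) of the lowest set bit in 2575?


0b101000001111. Lowest set bit at position 0

0


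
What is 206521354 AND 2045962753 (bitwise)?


0b1100010011110100010000001010 & 0b1111001111100101110101000000001 = 0b1000010000100100000000000000 = 138559488

138559488


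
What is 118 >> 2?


0b1110110 >> 2 = 0b11101 = 29

29


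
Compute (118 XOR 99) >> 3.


Step 1: 118 ^ 99 = 21
Step 2: 21 >> 3 = 2

2


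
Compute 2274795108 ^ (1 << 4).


2274795108 ^ (1 << 4) = 2274795108 ^ 16 = 2274795124

2274795124


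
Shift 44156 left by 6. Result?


0b1010110001111100 << 6 = 0b1010110001111100000000 = 2825984

2825984


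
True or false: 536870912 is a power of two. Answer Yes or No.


0b100000000000000000000000000000. Only one bit set => Yes

Yes


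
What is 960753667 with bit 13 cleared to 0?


960753667 & ~(1 << 13) = 960745475

960745475


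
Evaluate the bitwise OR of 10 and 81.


0b1010 | 0b1010001 = 0b1011011 = 91

91


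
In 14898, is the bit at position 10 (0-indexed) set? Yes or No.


0b11101000110010, bit 10 = 0. No

No


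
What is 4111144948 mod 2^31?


4111144948 & 2147483647 = 1963661300

1963661300


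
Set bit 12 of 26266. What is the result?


26266 | (1 << 12) = 26266 | 4096 = 30362

30362


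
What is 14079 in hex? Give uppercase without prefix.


14079 = 36FF hex

36FF


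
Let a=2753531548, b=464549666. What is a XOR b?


2753531548 ^ 464549666 = 3215980990

3215980990


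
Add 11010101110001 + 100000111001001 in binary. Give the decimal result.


11010101110001 + 100000111001001 = 111011100111010 = 30522

30522


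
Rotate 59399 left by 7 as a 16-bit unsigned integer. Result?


Rotate 0b1110100000000111 left by 7 (16-bit) = 0b1111110100 = 1012

1012


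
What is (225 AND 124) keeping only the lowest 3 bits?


Step 1: 225 & 124 = 96
Step 2: 96 & 7 = 0

0


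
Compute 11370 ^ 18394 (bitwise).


0b10110001101010 ^ 0b100011111011010 = 0b110101110110000 = 27568

27568


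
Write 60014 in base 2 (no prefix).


60014 = 1110101001101110 in binary

1110101001101110


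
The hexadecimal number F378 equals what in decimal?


F378 hex = 62328 decimal

62328


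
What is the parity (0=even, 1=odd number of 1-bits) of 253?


0b11111101 has 7 ones => parity 1

1


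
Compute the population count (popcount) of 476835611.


0b11100011010111110111100011011 has 19 set bits

19


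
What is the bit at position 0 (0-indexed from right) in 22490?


0b101011111011010, position 0 = 0

0


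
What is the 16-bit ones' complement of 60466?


60466 ^ 65535 = 5069

5069


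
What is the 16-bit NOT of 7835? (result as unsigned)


~0b1111010011011 = 0b1110000101100100 = 57700 (16-bit unsigned)

57700


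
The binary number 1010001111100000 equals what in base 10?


1010001111100000 in decimal = 41952

41952


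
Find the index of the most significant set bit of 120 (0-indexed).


0b1111000. Highest set bit at position 6

6


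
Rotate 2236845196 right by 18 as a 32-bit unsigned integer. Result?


Rotate 0b10000101010100111000110010001100 right by 18 (32-bit) = 0b11100011001000110010000101010100 = 3810730324

3810730324


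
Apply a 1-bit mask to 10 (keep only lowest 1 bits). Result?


10 & 1 = 0

0


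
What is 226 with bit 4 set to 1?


226 | (1 << 4) = 226 | 16 = 242

242


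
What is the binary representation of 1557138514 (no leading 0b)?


1557138514 = 1011100110100000000110001010010 in binary

1011100110100000000110001010010


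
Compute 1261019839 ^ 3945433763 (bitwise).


0b1001011001010011010001010111111 ^ 0b11101011001010101000101010100011 = 0b10100000000000110010100000011100 = 2684561436

2684561436


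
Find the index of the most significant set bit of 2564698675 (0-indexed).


0b10011000110111100011001000110011. Highest set bit at position 31

31


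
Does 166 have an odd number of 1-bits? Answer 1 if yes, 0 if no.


0b10100110 has 4 ones => parity 0

0


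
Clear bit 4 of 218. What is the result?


218 & ~(1 << 4) = 202

202


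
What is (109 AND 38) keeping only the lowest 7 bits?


Step 1: 109 & 38 = 36
Step 2: 36 & 127 = 36

36


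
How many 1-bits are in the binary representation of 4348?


0b1000011111100 has 7 set bits

7


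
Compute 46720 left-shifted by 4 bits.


0b1011011010000000 << 4 = 0b10110110100000000000 = 747520

747520


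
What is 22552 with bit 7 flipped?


22552 ^ (1 << 7) = 22552 ^ 128 = 22680

22680


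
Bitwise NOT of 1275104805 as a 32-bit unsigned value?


~0b1001100000000001000111000100101 = 0b10110011111111110111000111011010 = 3019862490 (32-bit unsigned)

3019862490


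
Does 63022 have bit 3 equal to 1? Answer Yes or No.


0b1111011000101110, bit 3 = 1. Yes

Yes


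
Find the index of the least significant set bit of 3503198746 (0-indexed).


0b11010000110011101001001000011010. Lowest set bit at position 1

1


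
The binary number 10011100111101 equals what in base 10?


10011100111101 in decimal = 10045

10045


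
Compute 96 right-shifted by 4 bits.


0b1100000 >> 4 = 0b110 = 6

6


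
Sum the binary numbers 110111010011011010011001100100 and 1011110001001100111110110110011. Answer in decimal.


110111010011011010011001100100 + 1011110001001100111110110110011 = 10010101011101000010010000010111 = 2507416599

2507416599


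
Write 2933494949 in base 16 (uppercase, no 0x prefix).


2933494949 = AED994A5 hex

AED994A5


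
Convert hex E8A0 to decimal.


E8A0 hex = 59552 decimal

59552


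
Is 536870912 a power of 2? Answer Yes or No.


0b100000000000000000000000000000. Only one bit set => Yes

Yes


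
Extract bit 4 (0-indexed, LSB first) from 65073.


0b1111111000110001, position 4 = 1

1


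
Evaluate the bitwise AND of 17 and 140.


0b10001 & 0b10001100 = 0b0 = 0

0


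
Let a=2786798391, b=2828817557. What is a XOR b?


2786798391 ^ 2828817557 = 243761058

243761058


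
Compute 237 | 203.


0b11101101 | 0b11001011 = 0b11101111 = 239

239


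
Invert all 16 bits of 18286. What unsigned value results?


18286 ^ 65535 = 47249

47249


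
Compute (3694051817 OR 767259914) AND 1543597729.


Step 1: 3694051817 | 767259914 = 4257215979
Step 2: 4257215979 & 1543597729 = 1543595169

1543595169


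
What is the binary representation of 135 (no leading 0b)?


135 = 10000111 in binary

10000111


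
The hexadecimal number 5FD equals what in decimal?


5FD hex = 1533 decimal

1533


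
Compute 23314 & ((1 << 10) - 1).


23314 & 1023 = 786

786


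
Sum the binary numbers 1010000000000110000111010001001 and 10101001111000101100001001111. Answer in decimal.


1010000000000110000111010001001 + 10101001111000101100001001111 = 1100101001111110110011011011000 = 1698653912

1698653912


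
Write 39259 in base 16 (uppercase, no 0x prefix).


39259 = 995B hex

995B


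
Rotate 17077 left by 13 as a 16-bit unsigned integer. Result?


Rotate 0b100001010110101 left by 13 (16-bit) = 0b1010100001010110 = 43094

43094


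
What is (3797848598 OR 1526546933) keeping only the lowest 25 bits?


Step 1: 3797848598 | 1526546933 = 4211069943
Step 2: 4211069943 & 33554431 = 16765943

16765943


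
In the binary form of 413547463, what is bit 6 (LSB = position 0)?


0b11000101001100011101111000111, position 6 = 1

1


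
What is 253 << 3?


0b11111101 << 3 = 0b11111101000 = 2024

2024


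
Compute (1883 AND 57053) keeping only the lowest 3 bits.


Step 1: 1883 & 57053 = 1625
Step 2: 1625 & 7 = 1

1


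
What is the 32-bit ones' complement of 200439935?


200439935 ^ 4294967295 = 4094527360

4094527360


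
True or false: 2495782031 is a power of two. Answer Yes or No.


0b10010100110000101001110010001111. Multiple bits set => No

No


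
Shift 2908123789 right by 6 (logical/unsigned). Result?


0b10101101010101100111001010001101 >> 6 = 0b10101101010101100111001010 = 45439434

45439434


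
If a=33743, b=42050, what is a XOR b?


33743 ^ 42050 = 10125

10125


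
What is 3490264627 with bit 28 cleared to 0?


3490264627 & ~(1 << 28) = 3221829171

3221829171


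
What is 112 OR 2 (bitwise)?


0b1110000 | 0b10 = 0b1110010 = 114

114


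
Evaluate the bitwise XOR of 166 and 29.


0b10100110 ^ 0b11101 = 0b10111011 = 187

187


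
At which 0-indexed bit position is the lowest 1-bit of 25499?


0b110001110011011. Lowest set bit at position 0

0


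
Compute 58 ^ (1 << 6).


58 ^ (1 << 6) = 58 ^ 64 = 122

122


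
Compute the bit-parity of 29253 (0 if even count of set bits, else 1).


0b111001001000101 has 7 ones => parity 1

1


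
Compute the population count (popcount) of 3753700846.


0b11011111101111001110110111101110 has 24 set bits

24


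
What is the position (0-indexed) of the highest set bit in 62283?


0b1111001101001011. Highest set bit at position 15

15


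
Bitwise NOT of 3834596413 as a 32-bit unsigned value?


~0b11100100100011110100110000111101 = 0b11011011100001011001111000010 = 460370882 (32-bit unsigned)

460370882


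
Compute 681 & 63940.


0b1010101001 & 0b1111100111000100 = 0b10000000 = 128

128


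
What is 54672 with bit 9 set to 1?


54672 | (1 << 9) = 54672 | 512 = 55184

55184


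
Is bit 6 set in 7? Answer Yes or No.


0b111, bit 6 = 0. No

No


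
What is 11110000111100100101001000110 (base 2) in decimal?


11110000111100100101001000110 in decimal = 505301574

505301574


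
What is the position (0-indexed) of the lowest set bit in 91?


0b1011011. Lowest set bit at position 0

0


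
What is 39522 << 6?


0b1001101001100010 << 6 = 0b1001101001100010000000 = 2529408

2529408


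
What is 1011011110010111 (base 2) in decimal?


1011011110010111 in decimal = 46999

46999


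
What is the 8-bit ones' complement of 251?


251 ^ 255 = 4

4


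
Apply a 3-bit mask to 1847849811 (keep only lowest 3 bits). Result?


1847849811 & 7 = 3

3


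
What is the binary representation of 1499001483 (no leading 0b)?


1499001483 = 1011001010110001111001010001011 in binary

1011001010110001111001010001011
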